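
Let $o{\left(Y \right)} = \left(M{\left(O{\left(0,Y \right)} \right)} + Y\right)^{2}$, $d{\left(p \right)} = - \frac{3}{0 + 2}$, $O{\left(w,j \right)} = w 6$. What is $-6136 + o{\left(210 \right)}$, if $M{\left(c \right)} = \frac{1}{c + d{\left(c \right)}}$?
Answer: $\frac{339160}{9} \approx 37684.0$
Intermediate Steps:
$O{\left(w,j \right)} = 6 w$
$d{\left(p \right)} = - \frac{3}{2}$
$M{\left(c \right)} = \frac{1}{- \frac{3}{2} + c}$ ($M{\left(c \right)} = \frac{1}{c - \frac{3}{2}} = \frac{1}{- \frac{3}{2} + c}$)
$o{\left(Y \right)} = \left(- \frac{2}{3} + Y\right)^{2}$ ($o{\left(Y \right)} = \left(\frac{2}{-3 + 2 \cdot 6 \cdot 0} + Y\right)^{2} = \left(\frac{2}{-3 + 2 \cdot 0} + Y\right)^{2} = \left(\frac{2}{-3 + 0} + Y\right)^{2} = \left(\frac{2}{-3} + Y\right)^{2} = \left(2 \left(- \frac{1}{3}\right) + Y\right)^{2} = \left(- \frac{2}{3} + Y\right)^{2}$)
$-6136 + o{\left(210 \right)} = -6136 + \frac{\left(-2 + 3 \cdot 210\right)^{2}}{9} = -6136 + \frac{\left(-2 + 630\right)^{2}}{9} = -6136 + \frac{628^{2}}{9} = -6136 + \frac{1}{9} \cdot 394384 = -6136 + \frac{394384}{9} = \frac{339160}{9}$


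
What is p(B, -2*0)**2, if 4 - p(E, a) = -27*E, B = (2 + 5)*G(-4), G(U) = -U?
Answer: 577600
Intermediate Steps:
B = 28 (B = (2 + 5)*(-1*(-4)) = 7*4 = 28)
p(E, a) = 4 + 27*E (p(E, a) = 4 - (-27)*E = 4 + 27*E)
p(B, -2*0)**2 = (4 + 27*28)**2 = (4 + 756)**2 = 760**2 = 577600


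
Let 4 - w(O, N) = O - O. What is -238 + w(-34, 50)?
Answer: -234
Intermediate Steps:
w(O, N) = 4 (w(O, N) = 4 - (O - O) = 4 - 1*0 = 4 + 0 = 4)
-238 + w(-34, 50) = -238 + 4 = -234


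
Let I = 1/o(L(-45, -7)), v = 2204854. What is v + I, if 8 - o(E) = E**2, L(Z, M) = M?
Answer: 90399013/41 ≈ 2.2049e+6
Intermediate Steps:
o(E) = 8 - E**2
I = -1/41 (I = 1/(8 - 1*(-7)**2) = 1/(8 - 1*49) = 1/(8 - 49) = 1/(-41) = -1/41 ≈ -0.024390)
v + I = 2204854 - 1/41 = 90399013/41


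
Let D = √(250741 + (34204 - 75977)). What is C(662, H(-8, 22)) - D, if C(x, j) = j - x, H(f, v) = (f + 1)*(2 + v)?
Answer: -830 - 2*√52242 ≈ -1287.1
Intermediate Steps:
H(f, v) = (1 + f)*(2 + v)
D = 2*√52242 (D = √(250741 - 41773) = √208968 = 2*√52242 ≈ 457.13)
C(662, H(-8, 22)) - D = ((2 + 22 + 2*(-8) - 8*22) - 1*662) - 2*√52242 = ((2 + 22 - 16 - 176) - 662) - 2*√52242 = (-168 - 662) - 2*√52242 = -830 - 2*√52242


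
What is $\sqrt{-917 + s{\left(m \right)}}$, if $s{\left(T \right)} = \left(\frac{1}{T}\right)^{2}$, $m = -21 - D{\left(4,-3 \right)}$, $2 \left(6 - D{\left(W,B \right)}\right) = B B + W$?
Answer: $\frac{i \sqrt{1541473}}{41} \approx 30.282 i$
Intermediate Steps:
$D{\left(W,B \right)} = 6 - \frac{W}{2} - \frac{B^{2}}{2}$ ($D{\left(W,B \right)} = 6 - \frac{B B + W}{2} = 6 - \frac{B^{2} + W}{2} = 6 - \frac{W + B^{2}}{2} = 6 - \left(\frac{W}{2} + \frac{B^{2}}{2}\right) = 6 - \frac{W}{2} - \frac{B^{2}}{2}$)
$m = - \frac{41}{2}$ ($m = -21 - \left(6 - 2 - \frac{\left(-3\right)^{2}}{2}\right) = -21 - \left(6 - 2 - \frac{9}{2}\right) = -21 - - \frac{1}{2} = -21 + \frac{1}{2} = - \frac{41}{2} \approx -20.5$)
$s{\left(T \right)} = \frac{1}{T^{2}}$
$\sqrt{-917 + s{\left(m \right)}} = \sqrt{-917 + \frac{1}{\frac{1681}{4}}} = \sqrt{-917 + \frac{4}{1681}} = \sqrt{- \frac{1541473}{1681}} = \frac{i \sqrt{1541473}}{41}$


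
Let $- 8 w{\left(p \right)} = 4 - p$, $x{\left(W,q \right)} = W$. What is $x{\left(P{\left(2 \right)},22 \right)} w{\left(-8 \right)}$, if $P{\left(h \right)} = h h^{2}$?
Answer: $-12$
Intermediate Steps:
$P{\left(h \right)} = h^{3}$
$w{\left(p \right)} = - \frac{1}{2} + \frac{p}{8}$ ($w{\left(p \right)} = - \frac{4 - p}{8} = - \frac{1}{2} + \frac{p}{8}$)
$x{\left(P{\left(2 \right)},22 \right)} w{\left(-8 \right)} = 2^{3} \left(- \frac{1}{2} + \frac{1}{8} \left(-8\right)\right) = 8 \left(- \frac{1}{2} - 1\right) = 8 \left(- \frac{3}{2}\right) = -12$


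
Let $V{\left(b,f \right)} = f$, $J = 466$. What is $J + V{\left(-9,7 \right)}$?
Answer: $473$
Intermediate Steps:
$J + V{\left(-9,7 \right)} = 466 + 7 = 473$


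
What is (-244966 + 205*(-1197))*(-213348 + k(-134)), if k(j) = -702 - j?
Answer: 104893924516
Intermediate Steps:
(-244966 + 205*(-1197))*(-213348 + k(-134)) = (-244966 + 205*(-1197))*(-213348 + (-702 - 1*(-134))) = (-244966 - 245385)*(-213348 + (-702 + 134)) = -490351*(-213348 - 568) = -490351*(-213916) = 104893924516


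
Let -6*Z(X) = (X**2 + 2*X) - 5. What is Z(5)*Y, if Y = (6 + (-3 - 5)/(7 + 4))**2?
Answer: -16820/121 ≈ -139.01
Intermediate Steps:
Z(X) = 5/6 - X/3 - X**2/6 (Z(X) = -((X**2 + 2*X) - 5)/6 = -(-5 + X**2 + 2*X)/6 = 5/6 - X/3 - X**2/6)
Y = 3364/121 (Y = (6 - 8/11)**2 = (58/11)**2 = 3364/121 ≈ 27.802)
Z(5)*Y = (5/6 - 1/3*5 - 1/6*5**2)*(3364/121) = (5/6 - 5/3 - 1/6*25)*(3364/121) = (5/6 - 5/3 - 25/6)*(3364/121) = -5*3364/121 = -16820/121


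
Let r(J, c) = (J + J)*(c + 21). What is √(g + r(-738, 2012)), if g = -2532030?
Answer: I*√5532738 ≈ 2352.2*I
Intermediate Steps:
r(J, c) = 2*J*(21 + c) (r(J, c) = (2*J)*(21 + c) = 2*J*(21 + c))
√(g + r(-738, 2012)) = √(-2532030 + 2*(-738)*(21 + 2012)) = √(-2532030 + 2*(-738)*2033) = √(-2532030 - 3000708) = √(-5532738) = I*√5532738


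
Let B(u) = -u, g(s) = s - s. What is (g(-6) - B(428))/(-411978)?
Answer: -214/205989 ≈ -0.0010389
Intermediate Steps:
g(s) = 0
(g(-6) - B(428))/(-411978) = (0 - (-1)*428)/(-411978) = (0 - 1*(-428))*(-1/411978) = (0 + 428)*(-1/411978) = 428*(-1/411978) = -214/205989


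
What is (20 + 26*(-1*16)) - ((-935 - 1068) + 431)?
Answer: 1176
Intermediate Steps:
(20 + 26*(-1*16)) - ((-935 - 1068) + 431) = (20 + 26*(-16)) - (-2003 + 431) = (20 - 416) - 1*(-1572) = -396 + 1572 = 1176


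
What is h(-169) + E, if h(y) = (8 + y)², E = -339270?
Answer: -313349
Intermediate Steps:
h(-169) + E = (8 - 169)² - 339270 = (-161)² - 339270 = 25921 - 339270 = -313349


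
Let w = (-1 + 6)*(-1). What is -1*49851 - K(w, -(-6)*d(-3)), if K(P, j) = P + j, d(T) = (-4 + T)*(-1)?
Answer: -49888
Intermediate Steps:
d(T) = 4 - T
w = -5 (w = 5*(-1) = -5)
-1*49851 - K(w, -(-6)*d(-3)) = -1*49851 - (-5 - (-6)*(4 - 1*(-3))) = -49851 - (-5 - (-6)*(4 + 3)) = -49851 - (-5 - (-6)*7) = -49851 - (-5 - 3*(-14)) = -49851 - (-5 + 42) = -49851 - 1*37 = -49851 - 37 = -49888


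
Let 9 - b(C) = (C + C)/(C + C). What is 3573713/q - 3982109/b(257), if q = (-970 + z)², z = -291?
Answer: -487077427345/978536 ≈ -4.9776e+5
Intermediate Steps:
b(C) = 8 (b(C) = 9 - (C + C)/(C + C) = 9 - 2*C/(2*C) = 9 - 2*C*1/(2*C) = 9 - 1*1 = 9 - 1 = 8)
q = 1590121 (q = (-970 - 291)² = (-1261)² = 1590121)
3573713/q - 3982109/b(257) = 3573713/1590121 - 3982109/8 = 3573713*(1/1590121) - 3982109*⅛ = 274901/122317 - 3982109/8 = -487077427345/978536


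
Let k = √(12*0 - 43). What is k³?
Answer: -43*I*√43 ≈ -281.97*I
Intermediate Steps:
k = I*√43 (k = √(0 - 43) = √(-43) = I*√43 ≈ 6.5574*I)
k³ = (I*√43)³ = -43*I*√43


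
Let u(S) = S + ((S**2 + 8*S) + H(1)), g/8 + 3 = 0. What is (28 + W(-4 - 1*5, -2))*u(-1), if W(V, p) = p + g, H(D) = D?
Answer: -14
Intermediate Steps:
g = -24 (g = -24 + 8*0 = -24 + 0 = -24)
W(V, p) = -24 + p (W(V, p) = p - 24 = -24 + p)
u(S) = 1 + S**2 + 9*S (u(S) = S + ((S**2 + 8*S) + 1) = S + (1 + S**2 + 8*S) = 1 + S**2 + 9*S)
(28 + W(-4 - 1*5, -2))*u(-1) = (28 + (-24 - 2))*(1 + (-1)**2 + 9*(-1)) = (28 - 26)*(1 + 1 - 9) = 2*(-7) = -14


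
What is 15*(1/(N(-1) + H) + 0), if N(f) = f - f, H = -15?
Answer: -1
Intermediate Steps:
N(f) = 0
15*(1/(N(-1) + H) + 0) = 15*(1/(0 - 15) + 0) = 15*(1/(-15) + 0) = 15*(-1/15 + 0) = 15*(-1/15) = -1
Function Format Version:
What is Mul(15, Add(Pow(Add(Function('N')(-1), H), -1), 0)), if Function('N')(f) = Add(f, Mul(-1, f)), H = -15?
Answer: -1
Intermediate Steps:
Function('N')(f) = 0
Mul(15, Add(Pow(Add(Function('N')(-1), H), -1), 0)) = Mul(15, Add(Pow(Add(0, -15), -1), 0)) = Mul(15, Add(Pow(-15, -1), 0)) = Mul(15, Add(Rational(-1, 15), 0)) = Mul(15, Rational(-1, 15)) = -1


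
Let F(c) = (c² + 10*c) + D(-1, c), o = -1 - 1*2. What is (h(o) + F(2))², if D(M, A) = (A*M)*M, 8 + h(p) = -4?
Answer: 196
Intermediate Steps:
o = -3 (o = -1 - 2 = -3)
h(p) = -12 (h(p) = -8 - 4 = -12)
D(M, A) = A*M²
F(c) = c² + 11*c (F(c) = (c² + 10*c) + c*(-1)² = (c² + 10*c) + c*1 = (c² + 10*c) + c = c² + 11*c)
(h(o) + F(2))² = (-12 + 2*(11 + 2))² = (-12 + 2*13)² = (-12 + 26)² = 14² = 196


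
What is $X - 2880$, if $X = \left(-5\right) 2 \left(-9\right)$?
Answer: $-2790$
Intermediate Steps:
$X = 90$ ($X = \left(-10\right) \left(-9\right) = 90$)
$X - 2880 = 90 - 2880 = -2790$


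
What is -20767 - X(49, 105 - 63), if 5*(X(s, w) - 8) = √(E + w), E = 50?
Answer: -20775 - 2*√23/5 ≈ -20777.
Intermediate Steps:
X(s, w) = 8 + √(50 + w)/5
-20767 - X(49, 105 - 63) = -20767 - (8 + √(50 + (105 - 63))/5) = -20767 - (8 + √(50 + 42)/5) = -20767 - (8 + √92/5) = -20767 - (8 + (2*√23)/5) = -20767 - (8 + 2*√23/5) = -20767 + (-8 - 2*√23/5) = -20775 - 2*√23/5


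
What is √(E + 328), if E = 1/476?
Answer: √18579351/238 ≈ 18.111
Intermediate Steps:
E = 1/476 ≈ 0.0021008
√(E + 328) = √(1/476 + 328) = √(156129/476) = √18579351/238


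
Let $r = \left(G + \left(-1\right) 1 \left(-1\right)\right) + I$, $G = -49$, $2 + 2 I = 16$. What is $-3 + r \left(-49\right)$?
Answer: $2006$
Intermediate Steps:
$I = 7$ ($I = -1 + \frac{1}{2} \cdot 16 = -1 + 8 = 7$)
$r = -41$ ($r = \left(-49 + \left(-1\right) 1 \left(-1\right)\right) + 7 = \left(-49 - -1\right) + 7 = \left(-49 + 1\right) + 7 = -48 + 7 = -41$)
$-3 + r \left(-49\right) = -3 - -2009 = -3 + 2009 = 2006$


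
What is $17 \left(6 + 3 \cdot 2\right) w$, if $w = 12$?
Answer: $2448$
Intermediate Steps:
$17 \left(6 + 3 \cdot 2\right) w = 17 \left(6 + 3 \cdot 2\right) 12 = 17 \left(6 + 6\right) 12 = 17 \cdot 12 \cdot 12 = 204 \cdot 12 = 2448$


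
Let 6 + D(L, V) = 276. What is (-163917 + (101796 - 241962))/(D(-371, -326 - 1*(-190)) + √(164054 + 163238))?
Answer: 41051205/127196 - 304083*√81823/127196 ≈ -361.10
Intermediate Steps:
D(L, V) = 270 (D(L, V) = -6 + 276 = 270)
(-163917 + (101796 - 241962))/(D(-371, -326 - 1*(-190)) + √(164054 + 163238)) = (-163917 + (101796 - 241962))/(270 + √(164054 + 163238)) = (-163917 - 140166)/(270 + √327292) = -304083/(270 + 2*√81823)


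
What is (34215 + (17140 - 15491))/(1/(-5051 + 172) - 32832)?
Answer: -174980456/160187329 ≈ -1.0923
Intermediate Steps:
(34215 + (17140 - 15491))/(1/(-5051 + 172) - 32832) = (34215 + 1649)/(1/(-4879) - 32832) = 35864/(-1/4879 - 32832) = 35864/(-160187329/4879) = 35864*(-4879/160187329) = -174980456/160187329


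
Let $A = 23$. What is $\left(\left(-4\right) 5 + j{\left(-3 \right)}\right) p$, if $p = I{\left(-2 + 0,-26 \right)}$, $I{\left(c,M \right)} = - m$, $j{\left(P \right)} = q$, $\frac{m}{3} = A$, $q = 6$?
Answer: $966$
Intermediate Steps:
$m = 69$ ($m = 3 \cdot 23 = 69$)
$j{\left(P \right)} = 6$
$I{\left(c,M \right)} = -69$ ($I{\left(c,M \right)} = \left(-1\right) 69 = -69$)
$p = -69$
$\left(\left(-4\right) 5 + j{\left(-3 \right)}\right) p = \left(\left(-4\right) 5 + 6\right) \left(-69\right) = \left(-20 + 6\right) \left(-69\right) = \left(-14\right) \left(-69\right) = 966$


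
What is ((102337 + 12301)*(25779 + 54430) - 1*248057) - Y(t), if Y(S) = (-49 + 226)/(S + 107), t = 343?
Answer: 1379212692691/150 ≈ 9.1947e+9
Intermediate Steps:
Y(S) = 177/(107 + S)
((102337 + 12301)*(25779 + 54430) - 1*248057) - Y(t) = ((102337 + 12301)*(25779 + 54430) - 1*248057) - 177/(107 + 343) = (114638*80209 - 248057) - 177/450 = (9194999342 - 248057) - 177/450 = 9194751285 - 1*59/150 = 9194751285 - 59/150 = 1379212692691/150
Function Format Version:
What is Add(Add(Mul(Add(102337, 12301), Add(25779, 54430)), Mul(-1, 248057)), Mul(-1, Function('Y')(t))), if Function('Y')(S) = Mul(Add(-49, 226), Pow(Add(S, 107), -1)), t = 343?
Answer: Rational(1379212692691, 150) ≈ 9.1947e+9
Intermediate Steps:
Function('Y')(S) = Mul(177, Pow(Add(107, S), -1))
Add(Add(Mul(Add(102337, 12301), Add(25779, 54430)), Mul(-1, 248057)), Mul(-1, Function('Y')(t))) = Add(Add(Mul(Add(102337, 12301), Add(25779, 54430)), Mul(-1, 248057)), Mul(-1, Mul(177, Pow(Add(107, 343), -1)))) = Add(Add(Mul(114638, 80209), -248057), Mul(-1, Mul(177, Pow(450, -1)))) = Add(Add(9194999342, -248057), Mul(-1, Mul(177, Rational(1, 450)))) = Add(9194751285, Mul(-1, Rational(59, 150))) = Add(9194751285, Rational(-59, 150)) = Rational(1379212692691, 150)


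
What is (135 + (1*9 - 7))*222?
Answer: 30414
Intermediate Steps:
(135 + (1*9 - 7))*222 = (135 + (9 - 7))*222 = (135 + 2)*222 = 137*222 = 30414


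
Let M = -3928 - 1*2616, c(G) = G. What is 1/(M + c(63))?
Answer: -1/6481 ≈ -0.00015430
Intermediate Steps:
M = -6544 (M = -3928 - 2616 = -6544)
1/(M + c(63)) = 1/(-6544 + 63) = 1/(-6481) = -1/6481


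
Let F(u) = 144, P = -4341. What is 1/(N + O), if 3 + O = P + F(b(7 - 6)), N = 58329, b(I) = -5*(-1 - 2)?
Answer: 1/54129 ≈ 1.8474e-5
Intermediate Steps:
b(I) = 15 (b(I) = -5*(-3) = 15)
O = -4200 (O = -3 + (-4341 + 144) = -3 - 4197 = -4200)
1/(N + O) = 1/(58329 - 4200) = 1/54129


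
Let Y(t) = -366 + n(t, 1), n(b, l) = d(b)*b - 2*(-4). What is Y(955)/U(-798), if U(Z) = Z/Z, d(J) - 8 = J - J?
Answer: 7282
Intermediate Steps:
d(J) = 8 (d(J) = 8 + (J - J) = 8 + 0 = 8)
n(b, l) = 8 + 8*b (n(b, l) = 8*b - 2*(-4) = 8*b + 8 = 8 + 8*b)
U(Z) = 1
Y(t) = -358 + 8*t (Y(t) = -366 + (8 + 8*t) = -358 + 8*t)
Y(955)/U(-798) = (-358 + 8*955)/1 = (-358 + 7640)*1 = 7282*1 = 7282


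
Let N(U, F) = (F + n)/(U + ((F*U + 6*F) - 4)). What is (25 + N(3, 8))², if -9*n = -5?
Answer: 257666704/408321 ≈ 631.04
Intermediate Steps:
n = 5/9 (n = -⅑*(-5) = 5/9 ≈ 0.55556)
N(U, F) = (5/9 + F)/(-4 + U + 6*F + F*U) (N(U, F) = (F + 5/9)/(U + ((F*U + 6*F) - 4)) = (5/9 + F)/(U + ((6*F + F*U) - 4)) = (5/9 + F)/(U + (-4 + 6*F + F*U)) = (5/9 + F)/(-4 + U + 6*F + F*U))
(25 + N(3, 8))² = (25 + (5/9 + 8)/(-4 + 3 + 6*8 + 8*3))² = (25 + (77/9)/(-4 + 3 + 48 + 24))² = (25 + (77/9)/71)² = (25 + (1/71)*(77/9))² = (25 + 77/639)² = (16052/639)² = 257666704/408321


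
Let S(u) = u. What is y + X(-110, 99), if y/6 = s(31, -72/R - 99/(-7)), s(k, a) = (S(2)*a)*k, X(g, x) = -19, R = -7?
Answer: 63479/7 ≈ 9068.4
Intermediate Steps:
s(k, a) = 2*a*k (s(k, a) = (2*a)*k = 2*a*k)
y = 63612/7 (y = 6*(2*(-72/(-7) - 99/(-7))*31) = 6*(2*(-72*(-⅐) - 99*(-⅐))*31) = 6*(2*(72/7 + 99/7)*31) = 6*(2*(171/7)*31) = 6*(10602/7) = 63612/7 ≈ 9087.4)
y + X(-110, 99) = 63612/7 - 19 = 63479/7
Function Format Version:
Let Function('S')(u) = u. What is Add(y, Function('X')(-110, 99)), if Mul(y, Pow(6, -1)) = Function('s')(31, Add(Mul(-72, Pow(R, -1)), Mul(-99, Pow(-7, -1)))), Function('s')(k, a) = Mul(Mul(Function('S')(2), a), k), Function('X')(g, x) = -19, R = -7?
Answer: Rational(63479, 7) ≈ 9068.4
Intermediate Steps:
Function('s')(k, a) = Mul(2, a, k) (Function('s')(k, a) = Mul(Mul(2, a), k) = Mul(2, a, k))
y = Rational(63612, 7) (y = Mul(6, Mul(2, Add(Mul(-72, Pow(-7, -1)), Mul(-99, Pow(-7, -1))), 31)) = Mul(6, Mul(2, Add(Mul(-72, Rational(-1, 7)), Mul(-99, Rational(-1, 7))), 31)) = Mul(6, Mul(2, Add(Rational(72, 7), Rational(99, 7)), 31)) = Mul(6, Mul(2, Rational(171, 7), 31)) = Mul(6, Rational(10602, 7)) = Rational(63612, 7) ≈ 9087.4)
Add(y, Function('X')(-110, 99)) = Add(Rational(63612, 7), -19) = Rational(63479, 7)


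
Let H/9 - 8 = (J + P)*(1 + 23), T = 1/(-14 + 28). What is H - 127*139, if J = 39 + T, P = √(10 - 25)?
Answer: -63991/7 + 216*I*√15 ≈ -9141.6 + 836.56*I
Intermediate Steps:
T = 1/14 ≈ 0.071429
P = I*√15 (P = √(-15) = I*√15 ≈ 3.873*I)
J = 547/14 (J = 39 + 1/14 = 547/14 ≈ 39.071)
H = 59580/7 + 216*I*√15 (H = 72 + 9*((547/14 + I*√15)*(1 + 23)) = 72 + 9*((547/14 + I*√15)*24) = 72 + 9*(6564/7 + 24*I*√15) = 72 + (59076/7 + 216*I*√15) = 59580/7 + 216*I*√15 ≈ 8511.4 + 836.56*I)
H - 127*139 = (59580/7 + 216*I*√15) - 127*139 = (59580/7 + 216*I*√15) - 17653 = -63991/7 + 216*I*√15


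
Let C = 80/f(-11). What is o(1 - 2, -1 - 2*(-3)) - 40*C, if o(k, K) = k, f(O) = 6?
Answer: -1603/3 ≈ -534.33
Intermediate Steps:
C = 40/3 (C = 80/6 = 80*(1/6) = 40/3 ≈ 13.333)
o(1 - 2, -1 - 2*(-3)) - 40*C = (1 - 2) - 40*40/3 = -1 - 1600/3 = -1603/3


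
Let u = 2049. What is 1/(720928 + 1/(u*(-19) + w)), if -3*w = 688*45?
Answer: 49251/35506424927 ≈ 1.3871e-6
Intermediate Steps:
w = -10320 (w = -688*45/3 = -⅓*30960 = -10320)
1/(720928 + 1/(u*(-19) + w)) = 1/(720928 + 1/(2049*(-19) - 10320)) = 1/(720928 + 1/(-38931 - 10320)) = 1/(720928 + 1/(-49251)) = 1/(720928 - 1/49251) = 1/(35506424927/49251) = 49251/35506424927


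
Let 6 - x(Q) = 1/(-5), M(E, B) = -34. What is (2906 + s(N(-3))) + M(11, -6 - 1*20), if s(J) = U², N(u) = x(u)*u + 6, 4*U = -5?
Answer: 45977/16 ≈ 2873.6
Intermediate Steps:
x(Q) = 31/5 (x(Q) = 6 - 1/(-5) = 6 - (-1)/5 = 6 - 1*(-⅕) = 6 + ⅕ = 31/5)
U = -5/4 (U = (¼)*(-5) = -5/4 ≈ -1.2500)
N(u) = 6 + 31*u/5 (N(u) = 31*u/5 + 6 = 6 + 31*u/5)
s(J) = 25/16 (s(J) = (-5/4)² = 25/16)
(2906 + s(N(-3))) + M(11, -6 - 1*20) = (2906 + 25/16) - 34 = 46521/16 - 34 = 45977/16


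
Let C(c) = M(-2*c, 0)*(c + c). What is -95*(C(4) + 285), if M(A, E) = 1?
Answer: -27835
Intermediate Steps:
C(c) = 2*c (C(c) = 1*(c + c) = 1*(2*c) = 2*c)
-95*(C(4) + 285) = -95*(2*4 + 285) = -95*(8 + 285) = -95*293 = -27835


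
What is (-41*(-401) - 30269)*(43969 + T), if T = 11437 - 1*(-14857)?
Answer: -971596764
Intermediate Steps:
T = 26294 (T = 11437 + 14857 = 26294)
(-41*(-401) - 30269)*(43969 + T) = (-41*(-401) - 30269)*(43969 + 26294) = (16441 - 30269)*70263 = -13828*70263 = -971596764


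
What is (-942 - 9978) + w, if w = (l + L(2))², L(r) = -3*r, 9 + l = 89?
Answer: -5444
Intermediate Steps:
l = 80 (l = -9 + 89 = 80)
w = 5476 (w = (80 - 3*2)² = (80 - 6)² = 74² = 5476)
(-942 - 9978) + w = (-942 - 9978) + 5476 = -10920 + 5476 = -5444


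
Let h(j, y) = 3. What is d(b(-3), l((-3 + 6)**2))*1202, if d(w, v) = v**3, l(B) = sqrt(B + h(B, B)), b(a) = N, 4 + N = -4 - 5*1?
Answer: 28848*sqrt(3) ≈ 49966.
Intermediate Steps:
N = -13 (N = -4 + (-4 - 5*1) = -4 + (-4 - 5) = -4 - 9 = -13)
b(a) = -13
l(B) = sqrt(3 + B) (l(B) = sqrt(B + 3) = sqrt(3 + B))
d(b(-3), l((-3 + 6)**2))*1202 = (sqrt(3 + (-3 + 6)**2))**3*1202 = (sqrt(3 + 3**2))**3*1202 = (sqrt(3 + 9))**3*1202 = (sqrt(12))**3*1202 = (2*sqrt(3))**3*1202 = (24*sqrt(3))*1202 = 28848*sqrt(3)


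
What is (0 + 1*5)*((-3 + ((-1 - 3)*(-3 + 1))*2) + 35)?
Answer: 240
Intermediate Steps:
(0 + 1*5)*((-3 + ((-1 - 3)*(-3 + 1))*2) + 35) = (0 + 5)*((-3 - 4*(-2)*2) + 35) = 5*((-3 + 8*2) + 35) = 5*((-3 + 16) + 35) = 5*(13 + 35) = 5*48 = 240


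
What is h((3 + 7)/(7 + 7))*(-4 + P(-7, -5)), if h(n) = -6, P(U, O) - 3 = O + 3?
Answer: 18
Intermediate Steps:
P(U, O) = 6 + O (P(U, O) = 3 + (O + 3) = 3 + (3 + O) = 6 + O)
h((3 + 7)/(7 + 7))*(-4 + P(-7, -5)) = -6*(-4 + (6 - 5)) = -6*(-4 + 1) = -6*(-3) = 18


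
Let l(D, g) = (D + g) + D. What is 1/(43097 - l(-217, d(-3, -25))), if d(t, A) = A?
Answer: 1/43556 ≈ 2.2959e-5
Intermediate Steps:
l(D, g) = g + 2*D
1/(43097 - l(-217, d(-3, -25))) = 1/(43097 - (-25 + 2*(-217))) = 1/(43097 - (-25 - 434)) = 1/(43097 - 1*(-459)) = 1/(43097 + 459) = 1/43556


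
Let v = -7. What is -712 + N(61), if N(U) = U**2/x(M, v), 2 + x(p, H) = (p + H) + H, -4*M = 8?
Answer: -16537/18 ≈ -918.72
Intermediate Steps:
M = -2 (M = -1/4*8 = -2)
x(p, H) = -2 + p + 2*H (x(p, H) = -2 + ((p + H) + H) = -2 + ((H + p) + H) = -2 + (p + 2*H) = -2 + p + 2*H)
N(U) = -U**2/18 (N(U) = U**2/(-2 - 2 + 2*(-7)) = U**2/(-2 - 2 - 14) = U**2/(-18) = U**2*(-1/18) = -U**2/18)
-712 + N(61) = -712 - 1/18*61**2 = -712 - 1/18*3721 = -712 - 3721/18 = -16537/18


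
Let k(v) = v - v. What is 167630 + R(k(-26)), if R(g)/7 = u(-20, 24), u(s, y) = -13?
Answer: 167539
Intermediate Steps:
k(v) = 0
R(g) = -91 (R(g) = 7*(-13) = -91)
167630 + R(k(-26)) = 167630 - 91 = 167539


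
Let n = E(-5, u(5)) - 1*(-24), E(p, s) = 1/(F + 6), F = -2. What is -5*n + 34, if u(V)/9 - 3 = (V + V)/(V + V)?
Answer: -349/4 ≈ -87.250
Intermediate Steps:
u(V) = 36 (u(V) = 27 + 9*((V + V)/(V + V)) = 27 + 9*((2*V)/((2*V))) = 27 + 9*((2*V)*(1/(2*V))) = 27 + 9*1 = 27 + 9 = 36)
E(p, s) = 1/4 (E(p, s) = 1/(-2 + 6) = 1/4)
n = 97/4 (n = 1/4 - 1*(-24) = 1/4 + 24 = 97/4 ≈ 24.250)
-5*n + 34 = -5*97/4 + 34 = -485/4 + 34 = -349/4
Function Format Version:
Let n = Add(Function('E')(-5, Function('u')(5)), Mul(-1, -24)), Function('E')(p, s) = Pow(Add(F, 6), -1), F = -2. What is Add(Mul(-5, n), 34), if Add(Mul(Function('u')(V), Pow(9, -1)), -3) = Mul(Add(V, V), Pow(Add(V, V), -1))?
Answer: Rational(-349, 4) ≈ -87.250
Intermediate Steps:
Function('u')(V) = 36 (Function('u')(V) = Add(27, Mul(9, Mul(Add(V, V), Pow(Add(V, V), -1)))) = Add(27, Mul(9, Mul(Mul(2, V), Pow(Mul(2, V), -1)))) = Add(27, Mul(9, Mul(Mul(2, V), Mul(Rational(1, 2), Pow(V, -1))))) = Add(27, Mul(9, 1)) = Add(27, 9) = 36)
Function('E')(p, s) = Rational(1, 4) (Function('E')(p, s) = Pow(Add(-2, 6), -1) = Pow(4, -1) = Rational(1, 4))
n = Rational(97, 4) (n = Add(Rational(1, 4), Mul(-1, -24)) = Add(Rational(1, 4), 24) = Rational(97, 4) ≈ 24.250)
Add(Mul(-5, n), 34) = Add(Mul(-5, Rational(97, 4)), 34) = Add(Rational(-485, 4), 34) = Rational(-349, 4)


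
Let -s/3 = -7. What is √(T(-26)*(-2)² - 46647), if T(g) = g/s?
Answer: I*√20573511/21 ≈ 215.99*I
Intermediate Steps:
s = 21 (s = -3*(-7) = 21)
T(g) = g/21
√(T(-26)*(-2)² - 46647) = √(((1/21)*(-26))*(-2)² - 46647) = √(-26/21*4 - 46647) = √(-104/21 - 46647) = √(-979691/21) = I*√20573511/21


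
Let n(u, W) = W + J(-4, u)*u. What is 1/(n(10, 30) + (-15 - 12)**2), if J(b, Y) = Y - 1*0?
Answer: 1/859 ≈ 0.0011641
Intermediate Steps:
J(b, Y) = Y (J(b, Y) = Y + 0 = Y)
n(u, W) = W + u**2 (n(u, W) = W + u*u = W + u**2)
1/(n(10, 30) + (-15 - 12)**2) = 1/((30 + 10**2) + (-15 - 12)**2) = 1/((30 + 100) + (-27)**2) = 1/(130 + 729) = 1/859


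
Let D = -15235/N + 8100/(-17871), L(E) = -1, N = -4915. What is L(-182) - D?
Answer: -21352610/5855731 ≈ -3.6464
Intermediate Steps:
D = 15496879/5855731 (D = -15235/(-4915) + 8100/(-17871) = -15235*(-1/4915) + 8100*(-1/17871) = 3047/983 - 2700/5957 = 15496879/5855731 ≈ 2.6464)
L(-182) - D = -1 - 1*15496879/5855731 = -1 - 15496879/5855731 = -21352610/5855731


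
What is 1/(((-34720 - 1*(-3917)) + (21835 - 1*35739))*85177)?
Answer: -1/3808008139 ≈ -2.6260e-10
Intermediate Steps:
1/(((-34720 - 1*(-3917)) + (21835 - 1*35739))*85177) = (1/85177)/((-34720 + 3917) + (21835 - 35739)) = (1/85177)/(-30803 - 13904) = (1/85177)/(-44707) = -1/44707*1/85177 = -1/3808008139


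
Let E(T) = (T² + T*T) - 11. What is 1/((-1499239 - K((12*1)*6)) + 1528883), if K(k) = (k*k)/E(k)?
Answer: 10357/307017724 ≈ 3.3734e-5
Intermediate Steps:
E(T) = -11 + 2*T² (E(T) = (T² + T²) - 11 = 2*T² - 11 = -11 + 2*T²)
K(k) = k²/(-11 + 2*k²) (K(k) = (k*k)/(-11 + 2*k²) = k²/(-11 + 2*k²))
1/((-1499239 - K((12*1)*6)) + 1528883) = 1/((-1499239 - ((12*1)*6)²/(-11 + 2*((12*1)*6)²)) + 1528883) = 1/((-1499239 - (12*6)²/(-11 + 2*(12*6)²)) + 1528883) = 1/((-1499239 - 72²/(-11 + 2*72²)) + 1528883) = 1/((-1499239 - 5184/(-11 + 2*5184)) + 1528883) = 1/((-1499239 - 5184/(-11 + 10368)) + 1528883) = 1/((-1499239 - 5184/10357) + 1528883) = 1/(-15527623507/10357 + 1528883) = 1/(307017724/10357) = 10357/307017724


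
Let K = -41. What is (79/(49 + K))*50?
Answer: 1975/4 ≈ 493.75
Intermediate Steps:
(79/(49 + K))*50 = (79/(49 - 41))*50 = (79/8)*50 = 1975/4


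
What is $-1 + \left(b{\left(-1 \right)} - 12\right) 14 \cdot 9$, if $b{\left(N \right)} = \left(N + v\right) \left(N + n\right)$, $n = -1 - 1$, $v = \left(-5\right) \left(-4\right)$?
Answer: $-8695$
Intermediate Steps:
$v = 20$
$n = -2$ ($n = -1 - 1 = -2$)
$b{\left(N \right)} = \left(-2 + N\right) \left(20 + N\right)$ ($b{\left(N \right)} = \left(N + 20\right) \left(N - 2\right) = \left(20 + N\right) \left(-2 + N\right) = \left(-2 + N\right) \left(20 + N\right)$)
$-1 + \left(b{\left(-1 \right)} - 12\right) 14 \cdot 9 = -1 + \left(\left(-40 + \left(-1\right)^{2} + 18 \left(-1\right)\right) - 12\right) 14 \cdot 9 = -1 + \left(\left(-40 + 1 - 18\right) - 12\right) 126 = -1 + \left(-57 - 12\right) 126 = -1 - 8694 = -8695$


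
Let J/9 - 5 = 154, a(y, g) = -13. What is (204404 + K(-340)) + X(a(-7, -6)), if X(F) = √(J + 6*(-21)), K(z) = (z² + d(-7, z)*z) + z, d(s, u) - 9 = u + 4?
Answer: 430844 + 3*√145 ≈ 4.3088e+5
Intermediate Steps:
d(s, u) = 13 + u (d(s, u) = 9 + (u + 4) = 9 + (4 + u) = 13 + u)
J = 1431 (J = 45 + 9*154 = 45 + 1386 = 1431)
K(z) = z + z² + z*(13 + z) (K(z) = (z² + (13 + z)*z) + z = (z² + z*(13 + z)) + z = z + z² + z*(13 + z))
X(F) = 3*√145 (X(F) = √(1431 + 6*(-21)) = √(1431 - 126) = √1305 = 3*√145)
(204404 + K(-340)) + X(a(-7, -6)) = (204404 + 2*(-340)*(7 - 340)) + 3*√145 = (204404 + 2*(-340)*(-333)) + 3*√145 = (204404 + 226440) + 3*√145 = 430844 + 3*√145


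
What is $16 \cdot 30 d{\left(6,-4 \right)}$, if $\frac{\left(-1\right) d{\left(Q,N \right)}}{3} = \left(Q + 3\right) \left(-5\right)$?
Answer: $64800$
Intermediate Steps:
$d{\left(Q,N \right)} = 45 + 15 Q$ ($d{\left(Q,N \right)} = - 3 \left(Q + 3\right) \left(-5\right) = - 3 \left(3 + Q\right) \left(-5\right) = - 3 \left(-15 - 5 Q\right) = 45 + 15 Q$)
$16 \cdot 30 d{\left(6,-4 \right)} = 16 \cdot 30 \left(45 + 15 \cdot 6\right) = 480 \left(45 + 90\right) = 480 \cdot 135 = 64800$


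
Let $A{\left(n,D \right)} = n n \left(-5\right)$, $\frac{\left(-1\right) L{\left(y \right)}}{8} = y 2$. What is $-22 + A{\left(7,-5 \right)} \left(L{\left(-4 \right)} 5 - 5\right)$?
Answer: $-77197$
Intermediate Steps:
$L{\left(y \right)} = - 16 y$ ($L{\left(y \right)} = - 8 y 2 = - 8 \cdot 2 y = - 16 y$)
$A{\left(n,D \right)} = - 5 n^{2}$ ($A{\left(n,D \right)} = n^{2} \left(-5\right) = - 5 n^{2}$)
$-22 + A{\left(7,-5 \right)} \left(L{\left(-4 \right)} 5 - 5\right) = -22 + - 5 \cdot 7^{2} \left(\left(-16\right) \left(-4\right) 5 - 5\right) = -22 + \left(-5\right) 49 \left(64 \cdot 5 - 5\right) = -22 - 245 \left(320 - 5\right) = -22 - 77175 = -77197$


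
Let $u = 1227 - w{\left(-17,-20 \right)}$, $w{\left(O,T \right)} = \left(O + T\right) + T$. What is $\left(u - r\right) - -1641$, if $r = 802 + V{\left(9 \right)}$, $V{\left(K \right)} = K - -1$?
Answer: $2113$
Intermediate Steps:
$V{\left(K \right)} = 1 + K$ ($V{\left(K \right)} = K + 1 = 1 + K$)
$w{\left(O,T \right)} = O + 2 T$
$r = 812$ ($r = 802 + \left(1 + 9\right) = 802 + 10 = 812$)
$u = 1284$ ($u = 1227 - \left(-17 + 2 \left(-20\right)\right) = 1227 - \left(-17 - 40\right) = 1227 - -57 = 1227 + 57 = 1284$)
$\left(u - r\right) - -1641 = \left(1284 - 812\right) - -1641 = \left(1284 - 812\right) + 1641 = 472 + 1641 = 2113$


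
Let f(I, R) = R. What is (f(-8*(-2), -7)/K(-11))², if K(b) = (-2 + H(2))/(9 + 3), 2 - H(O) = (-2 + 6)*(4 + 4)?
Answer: 441/64 ≈ 6.8906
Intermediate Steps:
H(O) = -30 (H(O) = 2 - (-2 + 6)*(4 + 4) = 2 - 4*8 = 2 - 1*32 = 2 - 32 = -30)
K(b) = -8/3 (K(b) = (-2 - 30)/(9 + 3) = -32/12 = -32*1/12 = -8/3)
(f(-8*(-2), -7)/K(-11))² = (-7/(-8/3))² = (-7*(-3/8))² = (21/8)² = 441/64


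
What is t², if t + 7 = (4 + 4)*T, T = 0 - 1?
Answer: 225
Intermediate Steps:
T = -1
t = -15 (t = -7 + (4 + 4)*(-1) = -7 + 8*(-1) = -7 - 8 = -15)
t² = (-15)² = 225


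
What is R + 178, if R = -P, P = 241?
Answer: -63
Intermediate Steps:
R = -241 (R = -1*241 = -241)
R + 178 = -241 + 178 = -63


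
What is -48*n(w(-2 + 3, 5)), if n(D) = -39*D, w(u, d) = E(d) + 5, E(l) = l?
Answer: 18720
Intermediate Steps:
w(u, d) = 5 + d (w(u, d) = d + 5 = 5 + d)
-48*n(w(-2 + 3, 5)) = -(-1872)*(5 + 5) = -(-1872)*10 = -48*(-390) = 18720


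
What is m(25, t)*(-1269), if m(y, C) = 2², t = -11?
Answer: -5076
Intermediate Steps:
m(y, C) = 4
m(25, t)*(-1269) = 4*(-1269) = -5076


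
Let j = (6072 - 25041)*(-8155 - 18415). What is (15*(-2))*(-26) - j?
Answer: -504005550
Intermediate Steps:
j = 504006330 (j = -18969*(-26570) = 504006330)
(15*(-2))*(-26) - j = (15*(-2))*(-26) - 1*504006330 = -30*(-26) - 504006330 = 780 - 504006330 = -504005550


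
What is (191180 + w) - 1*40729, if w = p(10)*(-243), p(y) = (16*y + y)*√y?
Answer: 150451 - 41310*√10 ≈ 19817.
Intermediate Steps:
p(y) = 17*y^(3/2) (p(y) = (17*y)*√y = 17*y^(3/2))
w = -41310*√10 (w = (17*10^(3/2))*(-243) = (17*(10*√10))*(-243) = (170*√10)*(-243) = -41310*√10 ≈ -1.3063e+5)
(191180 + w) - 1*40729 = (191180 - 41310*√10) - 1*40729 = (191180 - 41310*√10) - 40729 = 150451 - 41310*√10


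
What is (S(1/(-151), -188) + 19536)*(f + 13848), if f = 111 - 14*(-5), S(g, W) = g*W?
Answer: 41387289596/151 ≈ 2.7409e+8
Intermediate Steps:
S(g, W) = W*g
f = 181 (f = 111 + 70 = 181)
(S(1/(-151), -188) + 19536)*(f + 13848) = (-188/(-151) + 19536)*(181 + 13848) = (-188*(-1/151) + 19536)*14029 = (188/151 + 19536)*14029 = (2950124/151)*14029 = 41387289596/151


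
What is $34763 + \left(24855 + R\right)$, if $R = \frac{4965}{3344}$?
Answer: $\frac{199367557}{3344} \approx 59620.0$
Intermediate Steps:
$R = \frac{4965}{3344}$ ($R = 4965 \cdot \frac{1}{3344} = \frac{4965}{3344} \approx 1.4847$)
$34763 + \left(24855 + R\right) = 34763 + \left(24855 + \frac{4965}{3344}\right) = 34763 + \frac{83120085}{3344} = \frac{199367557}{3344}$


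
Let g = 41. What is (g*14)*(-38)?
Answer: -21812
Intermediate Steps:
(g*14)*(-38) = (41*14)*(-38) = 574*(-38) = -21812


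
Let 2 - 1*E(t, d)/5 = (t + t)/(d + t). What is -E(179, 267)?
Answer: -1335/223 ≈ -5.9865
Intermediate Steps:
E(t, d) = 10 - 10*t/(d + t) (E(t, d) = 10 - 5*(t + t)/(d + t) = 10 - 5*2*t/(d + t) = 10 - 10*t/(d + t))
-E(179, 267) = -10*267/(267 + 179) = -10*267/446 = -1*1335/223 = -1335/223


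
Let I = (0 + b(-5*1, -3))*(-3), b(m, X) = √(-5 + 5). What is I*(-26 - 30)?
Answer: 0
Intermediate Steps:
b(m, X) = 0 (b(m, X) = √0 = 0)
I = 0 (I = (0 + 0)*(-3) = 0*(-3) = 0)
I*(-26 - 30) = 0*(-26 - 30) = 0*(-56) = 0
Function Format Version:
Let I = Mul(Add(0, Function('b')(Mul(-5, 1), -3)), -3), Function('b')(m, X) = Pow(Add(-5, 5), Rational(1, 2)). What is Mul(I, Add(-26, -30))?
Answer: 0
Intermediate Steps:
Function('b')(m, X) = 0 (Function('b')(m, X) = Pow(0, Rational(1, 2)) = 0)
I = 0 (I = Mul(Add(0, 0), -3) = Mul(0, -3) = 0)
Mul(I, Add(-26, -30)) = Mul(0, Add(-26, -30)) = Mul(0, -56) = 0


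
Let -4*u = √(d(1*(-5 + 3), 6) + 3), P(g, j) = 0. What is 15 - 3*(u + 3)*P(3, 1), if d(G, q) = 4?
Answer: 15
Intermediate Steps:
u = -√7/4 (u = -√(4 + 3)/4 = -√7/4 ≈ -0.66144)
15 - 3*(u + 3)*P(3, 1) = 15 - 3*(-√7/4 + 3)*0 = 15 - 3*(3 - √7/4)*0 = 15 - 3*0 = 15 + 0 = 15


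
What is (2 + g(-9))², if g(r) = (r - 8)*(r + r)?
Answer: 94864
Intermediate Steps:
g(r) = 2*r*(-8 + r) (g(r) = (-8 + r)*(2*r) = 2*r*(-8 + r))
(2 + g(-9))² = (2 + 2*(-9)*(-8 - 9))² = (2 + 2*(-9)*(-17))² = (2 + 306)² = 308² = 94864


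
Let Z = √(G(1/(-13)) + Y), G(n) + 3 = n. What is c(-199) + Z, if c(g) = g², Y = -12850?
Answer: 39601 + 7*I*√44330/13 ≈ 39601.0 + 113.37*I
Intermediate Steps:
G(n) = -3 + n
Z = 7*I*√44330/13 (Z = √((-3 + 1/(-13)) - 12850) = √((-3 - 1/13) - 12850) = √(-40/13 - 12850) = √(-167090/13) = 7*I*√44330/13 ≈ 113.37*I)
c(-199) + Z = (-199)² + 7*I*√44330/13 = 39601 + 7*I*√44330/13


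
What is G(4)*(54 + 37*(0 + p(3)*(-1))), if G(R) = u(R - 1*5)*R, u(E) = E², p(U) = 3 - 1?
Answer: -80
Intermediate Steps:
p(U) = 2
G(R) = R*(-5 + R)² (G(R) = (R - 1*5)²*R = (R - 5)²*R = (-5 + R)²*R = R*(-5 + R)²)
G(4)*(54 + 37*(0 + p(3)*(-1))) = (4*(-5 + 4)²)*(54 + 37*(0 + 2*(-1))) = (4*(-1)²)*(54 + 37*(0 - 2)) = (4*1)*(54 + 37*(-2)) = 4*(54 - 74) = 4*(-20) = -80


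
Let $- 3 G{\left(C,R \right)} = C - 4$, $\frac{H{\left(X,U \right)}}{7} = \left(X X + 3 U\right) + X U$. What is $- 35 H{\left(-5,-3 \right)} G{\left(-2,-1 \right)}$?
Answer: $-15190$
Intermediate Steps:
$H{\left(X,U \right)} = 7 X^{2} + 21 U + 7 U X$ ($H{\left(X,U \right)} = 7 \left(\left(X X + 3 U\right) + X U\right) = 7 \left(\left(X^{2} + 3 U\right) + U X\right) = 7 \left(X^{2} + 3 U + U X\right) = 7 X^{2} + 21 U + 7 U X$)
$G{\left(C,R \right)} = \frac{4}{3} - \frac{C}{3}$ ($G{\left(C,R \right)} = - \frac{C - 4}{3} = - \frac{-4 + C}{3} = \frac{4}{3} - \frac{C}{3}$)
$- 35 H{\left(-5,-3 \right)} G{\left(-2,-1 \right)} = - 35 \left(7 \left(-5\right)^{2} + 21 \left(-3\right) + 7 \left(-3\right) \left(-5\right)\right) \left(\frac{4}{3} - - \frac{2}{3}\right) = - 35 \left(7 \cdot 25 - 63 + 105\right) \left(\frac{4}{3} + \frac{2}{3}\right) = - 35 \left(175 - 63 + 105\right) 2 = \left(-35\right) 217 \cdot 2 = \left(-7595\right) 2 = -15190$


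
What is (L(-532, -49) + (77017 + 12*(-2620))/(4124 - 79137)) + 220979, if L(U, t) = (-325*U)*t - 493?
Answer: -618978366559/75013 ≈ -8.2516e+6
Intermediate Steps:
L(U, t) = -493 - 325*U*t (L(U, t) = -325*U*t - 493 = -493 - 325*U*t)
(L(-532, -49) + (77017 + 12*(-2620))/(4124 - 79137)) + 220979 = ((-493 - 325*(-532)*(-49)) + (77017 + 12*(-2620))/(4124 - 79137)) + 220979 = ((-493 - 8472100) + (77017 - 31440)/(-75013)) + 220979 = (-8472593 + 45577*(-1/75013)) + 220979 = (-8472593 - 45577/75013) + 220979 = -635554664286/75013 + 220979 = -618978366559/75013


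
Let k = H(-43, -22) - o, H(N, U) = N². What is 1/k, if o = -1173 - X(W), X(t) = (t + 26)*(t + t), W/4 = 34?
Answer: 1/47086 ≈ 2.1238e-5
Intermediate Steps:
W = 136 (W = 4*34 = 136)
X(t) = 2*t*(26 + t) (X(t) = (26 + t)*(2*t) = 2*t*(26 + t))
o = -45237 (o = -1173 - 2*136*(26 + 136) = -1173 - 2*136*162 = -1173 - 1*44064 = -1173 - 44064 = -45237)
k = 47086 (k = (-43)² - 1*(-45237) = 1849 + 45237 = 47086)
1/k = 1/47086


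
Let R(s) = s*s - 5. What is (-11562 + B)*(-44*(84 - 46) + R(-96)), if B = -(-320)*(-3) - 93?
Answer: -95104485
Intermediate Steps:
R(s) = -5 + s**2 (R(s) = s**2 - 5 = -5 + s**2)
B = -1053 (B = -64*15 - 93 = -960 - 93 = -1053)
(-11562 + B)*(-44*(84 - 46) + R(-96)) = (-11562 - 1053)*(-44*(84 - 46) + (-5 + (-96)**2)) = -12615*(-44*38 + (-5 + 9216)) = -12615*(-1672 + 9211) = -12615*7539 = -95104485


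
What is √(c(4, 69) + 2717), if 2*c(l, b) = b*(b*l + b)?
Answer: √58478/2 ≈ 120.91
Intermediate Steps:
c(l, b) = b*(b + b*l)/2 (c(l, b) = (b*(b*l + b))/2 = (b*(b + b*l))/2 = b*(b + b*l)/2)
√(c(4, 69) + 2717) = √((½)*69²*(1 + 4) + 2717) = √((½)*4761*5 + 2717) = √(23805/2 + 2717) = √(29239/2) = √58478/2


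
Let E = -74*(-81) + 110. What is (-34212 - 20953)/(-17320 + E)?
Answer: 55165/11216 ≈ 4.9184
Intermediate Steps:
E = 6104 (E = 5994 + 110 = 6104)
(-34212 - 20953)/(-17320 + E) = (-34212 - 20953)/(-17320 + 6104) = -55165/(-11216) = -55165*(-1/11216) = 55165/11216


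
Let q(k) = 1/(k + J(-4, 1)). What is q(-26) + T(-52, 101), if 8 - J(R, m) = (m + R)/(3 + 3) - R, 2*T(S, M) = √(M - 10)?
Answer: -2/43 + √91/2 ≈ 4.7232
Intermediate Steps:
T(S, M) = √(-10 + M)/2 (T(S, M) = √(M - 10)/2 = √(-10 + M)/2)
J(R, m) = 8 - m/6 + 5*R/6 (J(R, m) = 8 - ((m + R)/(3 + 3) - R) = 8 - ((R + m)/6 - R) = 8 - ((R + m)*(⅙) - R) = 8 - ((R/6 + m/6) - R) = 8 - (-5*R/6 + m/6) = 8 + (-m/6 + 5*R/6) = 8 - m/6 + 5*R/6)
q(k) = 1/(9/2 + k) (q(k) = 1/(k + (8 - ⅙*1 + (⅚)*(-4))) = 1/(k + (8 - ⅙ - 10/3)) = 1/(k + 9/2) = 1/(9/2 + k))
q(-26) + T(-52, 101) = 2/(9 + 2*(-26)) + √(-10 + 101)/2 = 2/(9 - 52) + √91/2 = 2/(-43) + √91/2 = 2*(-1/43) + √91/2 = -2/43 + √91/2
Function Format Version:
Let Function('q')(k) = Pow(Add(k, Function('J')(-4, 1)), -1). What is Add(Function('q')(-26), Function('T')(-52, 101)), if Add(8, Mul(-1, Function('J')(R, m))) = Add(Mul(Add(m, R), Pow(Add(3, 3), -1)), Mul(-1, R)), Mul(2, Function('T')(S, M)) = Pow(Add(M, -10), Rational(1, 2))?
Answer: Add(Rational(-2, 43), Mul(Rational(1, 2), Pow(91, Rational(1, 2)))) ≈ 4.7232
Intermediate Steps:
Function('T')(S, M) = Mul(Rational(1, 2), Pow(Add(-10, M), Rational(1, 2))) (Function('T')(S, M) = Mul(Rational(1, 2), Pow(Add(M, -10), Rational(1, 2))) = Mul(Rational(1, 2), Pow(Add(-10, M), Rational(1, 2))))
Function('J')(R, m) = Add(8, Mul(Rational(-1, 6), m), Mul(Rational(5, 6), R)) (Function('J')(R, m) = Add(8, Mul(-1, Add(Mul(Add(m, R), Pow(Add(3, 3), -1)), Mul(-1, R)))) = Add(8, Mul(-1, Add(Mul(Add(R, m), Pow(6, -1)), Mul(-1, R)))) = Add(8, Mul(-1, Add(Mul(Add(R, m), Rational(1, 6)), Mul(-1, R)))) = Add(8, Mul(-1, Add(Add(Mul(Rational(1, 6), R), Mul(Rational(1, 6), m)), Mul(-1, R)))) = Add(8, Mul(-1, Add(Mul(Rational(-5, 6), R), Mul(Rational(1, 6), m)))) = Add(8, Add(Mul(Rational(-1, 6), m), Mul(Rational(5, 6), R))) = Add(8, Mul(Rational(-1, 6), m), Mul(Rational(5, 6), R)))
Function('q')(k) = Pow(Add(Rational(9, 2), k), -1) (Function('q')(k) = Pow(Add(k, Add(8, Mul(Rational(-1, 6), 1), Mul(Rational(5, 6), -4))), -1) = Pow(Add(k, Add(8, Rational(-1, 6), Rational(-10, 3))), -1) = Pow(Add(k, Rational(9, 2)), -1) = Pow(Add(Rational(9, 2), k), -1))
Add(Function('q')(-26), Function('T')(-52, 101)) = Add(Mul(2, Pow(Add(9, Mul(2, -26)), -1)), Mul(Rational(1, 2), Pow(Add(-10, 101), Rational(1, 2)))) = Add(Mul(2, Pow(Add(9, -52), -1)), Mul(Rational(1, 2), Pow(91, Rational(1, 2)))) = Add(Mul(2, Pow(-43, -1)), Mul(Rational(1, 2), Pow(91, Rational(1, 2)))) = Add(Mul(2, Rational(-1, 43)), Mul(Rational(1, 2), Pow(91, Rational(1, 2)))) = Add(Rational(-2, 43), Mul(Rational(1, 2), Pow(91, Rational(1, 2))))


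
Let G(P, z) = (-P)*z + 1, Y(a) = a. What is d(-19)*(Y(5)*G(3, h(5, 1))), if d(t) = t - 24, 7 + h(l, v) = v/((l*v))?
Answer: -4601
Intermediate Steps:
h(l, v) = -7 + 1/l (h(l, v) = -7 + v/((l*v)) = -7 + v*(1/(l*v)) = -7 + 1/l)
G(P, z) = 1 - P*z (G(P, z) = -P*z + 1 = 1 - P*z)
d(t) = -24 + t
d(-19)*(Y(5)*G(3, h(5, 1))) = (-24 - 19)*(5*(1 - 1*3*(-7 + 1/5))) = -215*(1 - 1*3*(-7 + ⅕)) = -215*(1 - 1*3*(-34/5)) = -215*(1 + 102/5) = -215*107/5 = -43*107 = -4601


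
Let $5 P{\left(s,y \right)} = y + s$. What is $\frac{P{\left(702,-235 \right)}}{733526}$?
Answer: $\frac{467}{3667630} \approx 0.00012733$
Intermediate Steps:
$P{\left(s,y \right)} = \frac{s}{5} + \frac{y}{5}$ ($P{\left(s,y \right)} = \frac{y + s}{5} = \frac{s + y}{5} = \frac{s}{5} + \frac{y}{5}$)
$\frac{P{\left(702,-235 \right)}}{733526} = \frac{\frac{1}{5} \cdot 702 + \frac{1}{5} \left(-235\right)}{733526} = \left(\frac{702}{5} - 47\right) \frac{1}{733526} = \frac{467}{5} \cdot \frac{1}{733526} = \frac{467}{3667630}$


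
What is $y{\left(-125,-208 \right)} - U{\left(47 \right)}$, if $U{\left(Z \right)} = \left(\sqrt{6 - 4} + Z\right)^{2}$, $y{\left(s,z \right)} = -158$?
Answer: $-2369 - 94 \sqrt{2} \approx -2501.9$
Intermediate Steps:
$U{\left(Z \right)} = \left(Z + \sqrt{2}\right)^{2}$ ($U{\left(Z \right)} = \left(\sqrt{2} + Z\right)^{2} = \left(Z + \sqrt{2}\right)^{2}$)
$y{\left(-125,-208 \right)} - U{\left(47 \right)} = -158 - \left(47 + \sqrt{2}\right)^{2}$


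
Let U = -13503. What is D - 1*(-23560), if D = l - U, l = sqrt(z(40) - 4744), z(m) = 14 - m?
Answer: 37063 + 3*I*sqrt(530) ≈ 37063.0 + 69.065*I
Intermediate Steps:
l = 3*I*sqrt(530) (l = sqrt((14 - 1*40) - 4744) = sqrt((14 - 40) - 4744) = sqrt(-26 - 4744) = sqrt(-4770) = 3*I*sqrt(530) ≈ 69.065*I)
D = 13503 + 3*I*sqrt(530) (D = 3*I*sqrt(530) - 1*(-13503) = 3*I*sqrt(530) + 13503 = 13503 + 3*I*sqrt(530) ≈ 13503.0 + 69.065*I)
D - 1*(-23560) = (13503 + 3*I*sqrt(530)) - 1*(-23560) = (13503 + 3*I*sqrt(530)) + 23560 = 37063 + 3*I*sqrt(530)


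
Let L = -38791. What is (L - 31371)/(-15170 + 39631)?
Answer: -70162/24461 ≈ -2.8683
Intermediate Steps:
(L - 31371)/(-15170 + 39631) = (-38791 - 31371)/(-15170 + 39631) = -70162/24461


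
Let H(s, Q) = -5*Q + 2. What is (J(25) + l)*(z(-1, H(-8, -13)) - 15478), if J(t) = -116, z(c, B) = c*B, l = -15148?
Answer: 237278880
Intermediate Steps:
H(s, Q) = 2 - 5*Q
z(c, B) = B*c
(J(25) + l)*(z(-1, H(-8, -13)) - 15478) = (-116 - 15148)*((2 - 5*(-13))*(-1) - 15478) = -15264*((2 + 65)*(-1) - 15478) = -15264*(67*(-1) - 15478) = -15264*(-67 - 15478) = -15264*(-15545) = 237278880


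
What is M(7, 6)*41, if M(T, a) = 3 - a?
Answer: -123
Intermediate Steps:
M(7, 6)*41 = (3 - 1*6)*41 = (3 - 6)*41 = -3*41 = -123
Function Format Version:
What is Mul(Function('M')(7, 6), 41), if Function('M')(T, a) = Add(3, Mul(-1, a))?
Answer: -123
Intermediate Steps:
Mul(Function('M')(7, 6), 41) = Mul(Add(3, Mul(-1, 6)), 41) = Mul(Add(3, -6), 41) = Mul(-3, 41) = -123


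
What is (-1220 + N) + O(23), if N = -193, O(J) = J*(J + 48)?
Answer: 220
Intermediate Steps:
O(J) = J*(48 + J)
(-1220 + N) + O(23) = (-1220 - 193) + 23*(48 + 23) = -1413 + 23*71 = -1413 + 1633 = 220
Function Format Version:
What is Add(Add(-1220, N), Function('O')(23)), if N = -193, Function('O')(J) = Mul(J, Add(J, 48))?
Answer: 220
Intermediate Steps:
Function('O')(J) = Mul(J, Add(48, J))
Add(Add(-1220, N), Function('O')(23)) = Add(Add(-1220, -193), Mul(23, Add(48, 23))) = Add(-1413, Mul(23, 71)) = Add(-1413, 1633) = 220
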